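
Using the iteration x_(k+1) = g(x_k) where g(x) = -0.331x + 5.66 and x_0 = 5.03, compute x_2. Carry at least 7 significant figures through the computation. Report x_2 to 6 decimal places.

4.337632

x_1 = g(5.030000) = 3.995070
x_2 = g(3.995070) = 4.337632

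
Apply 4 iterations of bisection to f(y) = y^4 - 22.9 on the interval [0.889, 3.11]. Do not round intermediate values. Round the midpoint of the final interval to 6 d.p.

2.207719

f(0.889000) = -22.275393, f(3.110000) = 70.649518 (opposite signs)
step 1: m = 1.999500, f(m) = -6.915994 < 0 → root in [1.999500, 3.110000]
step 2: m = 2.554750, f(m) = 19.698434 > 0 → root in [1.999500, 2.554750]
step 3: m = 2.277125, f(m) = 3.987318 > 0 → root in [1.999500, 2.277125]
step 4: m = 2.138312, f(m) = -1.993338 < 0 → root in [2.138312, 2.277125]
Midpoint of [2.138312, 2.277125] = 2.207719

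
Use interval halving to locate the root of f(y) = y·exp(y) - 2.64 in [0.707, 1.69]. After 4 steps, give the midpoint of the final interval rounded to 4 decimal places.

f(0.707000) = -1.206276, f(1.690000) = 6.518922 (opposite signs)
step 1: m = 1.198500, f(m) = 1.333196 > 0 → root in [0.707000, 1.198500]
step 2: m = 0.952750, f(m) = -0.169681 < 0 → root in [0.952750, 1.198500]
step 3: m = 1.075625, f(m) = 0.513544 > 0 → root in [0.952750, 1.075625]
step 4: m = 1.014188, f(m) = 0.156239 > 0 → root in [0.952750, 1.014188]
Midpoint of [0.952750, 1.014188] = 0.983469

0.9835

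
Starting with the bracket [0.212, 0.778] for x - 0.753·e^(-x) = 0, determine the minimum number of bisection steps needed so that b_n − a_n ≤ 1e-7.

Initial width b − a = 0.778 − 0.212 = 0.566000.
After n steps the width is (b−a)/2^n; need (b−a)/2^n ≤ 1e-7.
So n ≥ log₂(0.566000/1e-7) = log₂(5660000.0000) ≈ 22.4324.
Hence n = 23.

23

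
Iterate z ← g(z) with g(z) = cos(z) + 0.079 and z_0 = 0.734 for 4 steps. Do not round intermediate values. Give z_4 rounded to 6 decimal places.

0.773011

z_1 = g(0.734000) = 0.821501
z_2 = g(0.821501) = 0.760123
z_3 = g(0.760123) = 0.803751
z_4 = g(0.803751) = 0.773011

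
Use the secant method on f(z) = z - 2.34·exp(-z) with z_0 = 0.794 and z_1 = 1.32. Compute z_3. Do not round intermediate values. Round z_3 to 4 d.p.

0.9254

f(z_0) = -0.263757, f(z_1) = 0.694903
z_2 = 1.320000 - (0.694903)·(1.320000 - 0.794000)/(0.694903 - (-0.263757)) = 0.938719; f(z_2) = 0.023478
z_3 = 0.938719 - (0.023478)·(0.938719 - 1.320000)/(0.023478 - (0.694903)) = 0.925386; f(z_3) = -0.002138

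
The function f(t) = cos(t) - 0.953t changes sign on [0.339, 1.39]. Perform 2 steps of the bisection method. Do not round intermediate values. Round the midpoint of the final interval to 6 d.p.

f(0.339000) = 0.620021, f(1.390000) = -1.144857 (opposite signs)
step 1: m = 0.864500, f(m) = -0.174848 < 0 → root in [0.339000, 0.864500]
step 2: m = 0.601750, f(m) = 0.250878 > 0 → root in [0.601750, 0.864500]
Midpoint of [0.601750, 0.864500] = 0.733125

0.733125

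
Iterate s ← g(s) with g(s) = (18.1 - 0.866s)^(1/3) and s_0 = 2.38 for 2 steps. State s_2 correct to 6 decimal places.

2.515427

s_1 = g(2.380000) = 2.521884
s_2 = g(2.521884) = 2.515427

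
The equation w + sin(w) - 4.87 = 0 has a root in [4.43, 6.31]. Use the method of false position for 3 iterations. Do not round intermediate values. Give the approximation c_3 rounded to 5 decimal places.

f(4.430000) = -1.400392, f(6.310000) = 1.466811
step 1: c = 5.348225, f(c) = -0.326351 < 0 → new bracket [5.348225, 6.310000]
step 2: c = 5.523265, f(c) = -0.035598 < 0 → new bracket [5.523265, 6.310000]
step 3: c = 5.541906, f(c) = -0.003326 < 0 → new bracket [5.541906, 6.310000]

5.54191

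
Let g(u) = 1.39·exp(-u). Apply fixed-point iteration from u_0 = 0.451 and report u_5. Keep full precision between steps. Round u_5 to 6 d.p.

u_1 = g(0.451000) = 0.885417
u_2 = g(0.885417) = 0.573433
u_3 = g(0.573433) = 0.783386
u_4 = g(0.783386) = 0.635030
u_5 = g(0.635030) = 0.736588

0.736588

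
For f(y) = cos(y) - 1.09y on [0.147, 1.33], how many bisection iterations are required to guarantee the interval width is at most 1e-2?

Initial width b − a = 1.33 − 0.147 = 1.183000.
After n steps the width is (b−a)/2^n; need (b−a)/2^n ≤ 1e-2.
So n ≥ log₂(1.183000/1e-2) = log₂(118.3000) ≈ 6.8863.
Hence n = 7.

7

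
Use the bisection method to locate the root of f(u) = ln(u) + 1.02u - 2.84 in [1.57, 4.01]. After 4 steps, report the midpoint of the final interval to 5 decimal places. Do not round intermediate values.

f(1.570000) = -0.787524, f(4.010000) = 2.638991 (opposite signs)
step 1: m = 2.790000, f(m) = 1.031842 > 0 → root in [1.570000, 2.790000]
step 2: m = 2.180000, f(m) = 0.162925 > 0 → root in [1.570000, 2.180000]
step 3: m = 1.875000, f(m) = -0.298891 < 0 → root in [1.875000, 2.180000]
step 4: m = 2.027500, f(m) = -0.065146 < 0 → root in [2.027500, 2.180000]
Midpoint of [2.027500, 2.180000] = 2.103750

2.10375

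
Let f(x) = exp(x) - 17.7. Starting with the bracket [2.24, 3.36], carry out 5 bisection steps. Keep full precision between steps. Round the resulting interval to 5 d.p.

f(2.240000) = -8.306669, f(3.360000) = 11.089191 (opposite signs)
step 1: m = 2.800000, f(m) = -1.255353 < 0 → root in [2.800000, 3.360000]
step 2: m = 3.080000, f(m) = 4.058402 > 0 → root in [2.800000, 3.080000]
step 3: m = 2.940000, f(m) = 1.215846 > 0 → root in [2.800000, 2.940000]
step 4: m = 2.870000, f(m) = -0.062982 < 0 → root in [2.870000, 2.940000]
step 5: m = 2.905000, f(m) = 0.565244 > 0 → root in [2.870000, 2.905000]

[2.87000, 2.90500]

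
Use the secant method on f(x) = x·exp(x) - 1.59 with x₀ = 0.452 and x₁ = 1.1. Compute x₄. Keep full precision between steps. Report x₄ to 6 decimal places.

0.751867

f(x_0) = -0.879704, f(x_1) = 1.714583
x_2 = 1.100000 - (1.714583)·(1.100000 - 0.452000)/(1.714583 - (-0.879704)) = 0.671732; f(x_2) = -0.275000
x_3 = 0.671732 - (-0.275000)·(0.671732 - 1.100000)/(-0.275000 - (1.714583)) = 0.730927; f(x_3) = -0.071860
x_4 = 0.730927 - (-0.071860)·(0.730927 - 0.671732)/(-0.071860 - (-0.275000)) = 0.751867; f(x_4) = 0.004678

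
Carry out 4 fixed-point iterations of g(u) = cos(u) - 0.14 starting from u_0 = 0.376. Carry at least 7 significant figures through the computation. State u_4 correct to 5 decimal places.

u_1 = g(0.376000) = 0.790141
u_2 = g(0.790141) = 0.563745
u_3 = g(0.563745) = 0.705260
u_4 = g(0.705260) = 0.621443

0.62144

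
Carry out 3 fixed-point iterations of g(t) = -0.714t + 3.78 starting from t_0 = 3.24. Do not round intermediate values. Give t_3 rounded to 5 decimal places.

1.82877

t_1 = g(3.240000) = 1.466640
t_2 = g(1.466640) = 2.732819
t_3 = g(2.732819) = 1.828767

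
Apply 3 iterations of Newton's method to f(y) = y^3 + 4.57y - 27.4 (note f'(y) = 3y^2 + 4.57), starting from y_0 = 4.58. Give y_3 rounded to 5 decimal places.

2.52051

y_0 = 4.580000: f = 89.602512, f' = 67.499200 → y_1 = 4.580000 - (89.602512)/(67.499200) = 3.252540
y_1 = 3.252540: f = 21.872769, f' = 36.307042 → y_2 = 3.252540 - (21.872769)/(36.307042) = 2.650101
y_2 = 2.650101: f = 3.322712, f' = 25.639104 → y_3 = 2.650101 - (3.322712)/(25.639104) = 2.520505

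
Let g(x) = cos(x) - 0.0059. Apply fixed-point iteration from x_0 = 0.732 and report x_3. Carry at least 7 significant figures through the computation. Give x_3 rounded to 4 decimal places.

x_1 = g(0.732000) = 0.737939
x_2 = g(0.737939) = 0.733957
x_3 = g(0.733957) = 0.736630

0.7366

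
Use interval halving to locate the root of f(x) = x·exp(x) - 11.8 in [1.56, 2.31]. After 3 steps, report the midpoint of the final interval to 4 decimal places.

f(1.560000) = -4.376239, f(2.310000) = 11.471921 (opposite signs)
step 1: m = 1.935000, f(m) = 1.598025 > 0 → root in [1.560000, 1.935000]
step 2: m = 1.747500, f(m) = -1.768941 < 0 → root in [1.747500, 1.935000]
step 3: m = 1.841250, f(m) = -0.191998 < 0 → root in [1.841250, 1.935000]
Midpoint of [1.841250, 1.935000] = 1.888125

1.8881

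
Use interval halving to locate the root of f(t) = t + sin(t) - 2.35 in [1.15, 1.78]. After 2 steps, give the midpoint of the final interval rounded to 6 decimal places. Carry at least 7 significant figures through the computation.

1.386250

f(1.150000) = -0.287236, f(1.780000) = 0.408197 (opposite signs)
step 1: m = 1.465000, f(m) = 0.109409 > 0 → root in [1.150000, 1.465000]
step 2: m = 1.307500, f(m) = -0.076963 < 0 → root in [1.307500, 1.465000]
Midpoint of [1.307500, 1.465000] = 1.386250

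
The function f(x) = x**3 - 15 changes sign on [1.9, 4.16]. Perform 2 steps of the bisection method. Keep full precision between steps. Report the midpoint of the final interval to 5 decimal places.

f(1.900000) = -8.141000, f(4.160000) = 56.991296 (opposite signs)
step 1: m = 3.030000, f(m) = 12.818127 > 0 → root in [1.900000, 3.030000]
step 2: m = 2.465000, f(m) = -0.022105 < 0 → root in [2.465000, 3.030000]
Midpoint of [2.465000, 3.030000] = 2.747500

2.74750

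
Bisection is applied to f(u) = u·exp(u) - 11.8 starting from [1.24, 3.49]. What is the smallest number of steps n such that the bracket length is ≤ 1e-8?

28

Initial width b − a = 3.49 − 1.24 = 2.250000.
After n steps the width is (b−a)/2^n; need (b−a)/2^n ≤ 1e-8.
So n ≥ log₂(2.250000/1e-8) = log₂(225000000.0000) ≈ 27.7453.
Hence n = 28.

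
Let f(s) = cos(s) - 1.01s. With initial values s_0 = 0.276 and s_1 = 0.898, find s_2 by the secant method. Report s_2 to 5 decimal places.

Secant update: s_(k+1) = s_k − f(s_k)·(s_k − s_(k-1))/(f(s_k) − f(s_(k-1))).
f(s_0) = 0.683393, f(s_1) = -0.283805
s_2 = 0.898000 - (-0.283805)·(0.898000 - 0.276000)/(-0.283805 - (0.683393)) = 0.715487; f(s_2) = 0.032133

0.71549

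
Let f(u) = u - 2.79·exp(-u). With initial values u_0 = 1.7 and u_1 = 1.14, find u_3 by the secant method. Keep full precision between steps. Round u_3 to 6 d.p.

f(u_0) = 1.190313, f(u_1) = 0.247705
u_2 = 1.140000 - (0.247705)·(1.140000 - 1.700000)/(0.247705 - (1.190313)) = 0.992839; f(u_2) = -0.040920
u_3 = 0.992839 - (-0.040920)·(0.992839 - 1.140000)/(-0.040920 - (0.247705)) = 1.013703; f(u_3) = 0.001288

1.013703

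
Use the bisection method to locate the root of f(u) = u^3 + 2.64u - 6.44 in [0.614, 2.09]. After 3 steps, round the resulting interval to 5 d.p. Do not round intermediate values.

[1.35200, 1.53650]

f(0.614000) = -4.587564, f(2.090000) = 8.206929 (opposite signs)
step 1: m = 1.352000, f(m) = -0.399394 < 0 → root in [1.352000, 2.090000]
step 2: m = 1.721000, f(m) = 3.200768 > 0 → root in [1.352000, 1.721000]
step 3: m = 1.536500, f(m) = 1.243779 > 0 → root in [1.352000, 1.536500]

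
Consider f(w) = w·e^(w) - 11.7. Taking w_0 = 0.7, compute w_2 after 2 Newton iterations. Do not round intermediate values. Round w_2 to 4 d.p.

f'(w) = (w + 1)·e^(w)
w_0 = 0.700000: f = -10.290373, f' = 3.423380 → w_1 = 0.700000 - (-10.290373)/(3.423380) = 3.705911
w_1 = 3.705911: f = 139.082685, f' = 191.469766 → w_2 = 3.705911 - (139.082685)/(191.469766) = 2.979516

2.9795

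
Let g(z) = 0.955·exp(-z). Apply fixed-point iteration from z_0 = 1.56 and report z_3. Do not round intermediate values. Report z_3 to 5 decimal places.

0.43718

z_1 = g(1.560000) = 0.200680
z_2 = g(0.200680) = 0.781356
z_3 = g(0.781356) = 0.437184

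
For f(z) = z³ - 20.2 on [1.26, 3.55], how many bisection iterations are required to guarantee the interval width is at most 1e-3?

12

Initial width b − a = 3.55 − 1.26 = 2.290000.
After n steps the width is (b−a)/2^n; need (b−a)/2^n ≤ 1e-3.
So n ≥ log₂(2.290000/1e-3) = log₂(2290.0000) ≈ 11.1611.
Hence n = 12.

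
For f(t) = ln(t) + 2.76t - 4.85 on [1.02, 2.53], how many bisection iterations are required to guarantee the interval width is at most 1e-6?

Initial width b − a = 2.53 − 1.02 = 1.510000.
After n steps the width is (b−a)/2^n; need (b−a)/2^n ≤ 1e-6.
So n ≥ log₂(1.510000/1e-6) = log₂(1510000.0000) ≈ 20.5261.
Hence n = 21.

21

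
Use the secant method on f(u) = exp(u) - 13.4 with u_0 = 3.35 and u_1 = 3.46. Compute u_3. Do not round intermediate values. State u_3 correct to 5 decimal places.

Secant update: u_(k+1) = u_k − f(u_k)·(u_k − u_(k-1))/(f(u_k) − f(u_(k-1))).
f(u_0) = 15.102734, f(u_1) = 18.416977
u_2 = 3.460000 - (18.416977)·(3.460000 - 3.350000)/(18.416977 - (15.102734)) = 2.848739; f(u_2) = 3.865996
u_3 = 2.848739 - (3.865996)·(2.848739 - 3.460000)/(3.865996 - (18.416977)) = 2.686335; f(u_3) = 1.277788

2.68634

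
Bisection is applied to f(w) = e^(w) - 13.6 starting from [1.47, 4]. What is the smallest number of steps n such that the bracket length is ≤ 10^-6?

22

Initial width b − a = 4 − 1.47 = 2.530000.
After n steps the width is (b−a)/2^n; need (b−a)/2^n ≤ 10^-6.
So n ≥ log₂(2.530000/10^-6) = log₂(2530000.0000) ≈ 21.2707.
Hence n = 22.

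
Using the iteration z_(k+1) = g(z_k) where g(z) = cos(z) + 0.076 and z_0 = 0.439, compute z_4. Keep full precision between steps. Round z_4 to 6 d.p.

0.710974

z_1 = g(0.439000) = 0.981177
z_2 = g(0.981177) = 0.632045
z_3 = g(0.632045) = 0.882821
z_4 = g(0.882821) = 0.710974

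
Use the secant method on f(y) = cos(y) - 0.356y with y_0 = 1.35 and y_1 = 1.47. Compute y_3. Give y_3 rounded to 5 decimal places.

Secant update: y_(k+1) = y_k − f(y_k)·(y_k − y_(k-1))/(f(y_k) − f(y_(k-1))).
f(y_0) = -0.261593, f(y_1) = -0.422694
y_2 = 1.470000 - (-0.422694)·(1.470000 - 1.350000)/(-0.422694 - (-0.261593)) = 1.155146; f(y_2) = -0.007447
y_3 = 1.155146 - (-0.007447)·(1.155146 - 1.470000)/(-0.007447 - (-0.422694)) = 1.149499; f(y_3) = -0.000278

1.14950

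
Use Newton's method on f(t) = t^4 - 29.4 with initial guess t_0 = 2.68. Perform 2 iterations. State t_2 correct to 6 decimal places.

Newton update: t ← t − f(t)/f'(t).
f'(t) = 4t^3
t_0 = 2.680000: f = 22.186870, f' = 76.995328 → t_1 = 2.680000 - (22.186870)/(76.995328) = 2.391841
t_1 = 2.391841: f = 3.328755, f' = 54.733989 → t_2 = 2.391841 - (3.328755)/(54.733989) = 2.331024

2.331024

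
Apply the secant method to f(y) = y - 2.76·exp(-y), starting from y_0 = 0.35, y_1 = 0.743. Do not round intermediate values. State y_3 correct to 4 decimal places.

1.0045

f(y_0) = -1.594939, f(y_1) = -0.569890
y_2 = 0.743000 - (-0.569890)·(0.743000 - 0.350000)/(-0.569890 - (-1.594939)) = 0.961494; f(y_2) = -0.093714
y_3 = 0.961494 - (-0.093714)·(0.961494 - 0.743000)/(-0.093714 - (-0.569890)) = 1.004494; f(y_3) = -0.006300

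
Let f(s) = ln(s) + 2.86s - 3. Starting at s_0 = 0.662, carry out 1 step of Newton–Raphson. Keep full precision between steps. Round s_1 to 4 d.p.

f'(s) = 1/s + 2.86
s_0 = 0.662000: f = -1.519170, f' = 4.370574 → s_1 = 0.662000 - (-1.519170)/(4.370574) = 1.009590

1.0096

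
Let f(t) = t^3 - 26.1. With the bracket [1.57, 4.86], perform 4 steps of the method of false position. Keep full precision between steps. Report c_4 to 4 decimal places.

2.8935

f(1.570000) = -22.230107, f(4.860000) = 88.691256
step 1: c = 2.229359, f(c) = -15.019986 < 0 → new bracket [2.229359, 4.860000]
step 2: c = 2.610342, f(c) = -8.313426 < 0 → new bracket [2.610342, 4.860000]
step 3: c = 2.803141, f(c) = -4.074048 < 0 → new bracket [2.803141, 4.860000]
step 4: c = 2.893473, f(c) = -1.875295 < 0 → new bracket [2.893473, 4.860000]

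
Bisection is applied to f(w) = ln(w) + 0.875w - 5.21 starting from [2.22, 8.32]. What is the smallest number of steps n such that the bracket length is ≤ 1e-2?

10

Initial width b − a = 8.32 − 2.22 = 6.100000.
After n steps the width is (b−a)/2^n; need (b−a)/2^n ≤ 1e-2.
So n ≥ log₂(6.100000/1e-2) = log₂(610.0000) ≈ 9.2527.
Hence n = 10.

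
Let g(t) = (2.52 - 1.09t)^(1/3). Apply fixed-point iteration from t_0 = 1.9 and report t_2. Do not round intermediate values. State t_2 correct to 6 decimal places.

t_1 = g(1.900000) = 0.765741
t_2 = g(0.765741) = 1.190043

1.190043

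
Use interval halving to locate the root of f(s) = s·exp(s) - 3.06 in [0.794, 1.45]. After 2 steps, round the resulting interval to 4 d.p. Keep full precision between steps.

[0.9580, 1.1220]

f(0.794000) = -1.303491, f(1.450000) = 3.121516 (opposite signs)
step 1: m = 1.122000, f(m) = 0.385651 > 0 → root in [0.794000, 1.122000]
step 2: m = 0.958000, f(m) = -0.562994 < 0 → root in [0.958000, 1.122000]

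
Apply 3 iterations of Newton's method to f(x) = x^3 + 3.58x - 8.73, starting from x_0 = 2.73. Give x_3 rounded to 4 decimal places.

f'(x) = 3x^2 + 3.58
x_0 = 2.730000: f = 21.389817, f' = 25.938700 → x_1 = 2.730000 - (21.389817)/(25.938700) = 1.905371
x_1 = 1.905371: f = 5.008554, f' = 14.471310 → x_2 = 1.905371 - (5.008554)/(14.471310) = 1.559268
x_2 = 1.559268: f = 0.643256, f' = 10.873952 → x_3 = 1.559268 - (0.643256)/(10.873952) = 1.500113

1.5001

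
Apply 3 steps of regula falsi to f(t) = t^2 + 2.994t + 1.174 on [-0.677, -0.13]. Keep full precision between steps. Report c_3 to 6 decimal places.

-0.464679

False-position update: c = (a·f(b) − b·f(a))/(f(b) − f(a)); replace the endpoint whose sign matches f(c).
f(-0.677000) = -0.394609, f(-0.130000) = 0.801680
step 1: c = -0.496566, f(c) = -0.066141 < 0 → new bracket [-0.496566, -0.130000]
step 2: c = -0.468628, f(c) = -0.009461 < 0 → new bracket [-0.468628, -0.130000]
step 3: c = -0.464679, f(c) = -0.001322 < 0 → new bracket [-0.464679, -0.130000]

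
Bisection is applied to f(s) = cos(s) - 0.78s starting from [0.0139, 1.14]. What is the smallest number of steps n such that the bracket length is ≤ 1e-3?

Initial width b − a = 1.14 − 0.0139 = 1.126100.
After n steps the width is (b−a)/2^n; need (b−a)/2^n ≤ 1e-3.
So n ≥ log₂(1.126100/1e-3) = log₂(1126.1000) ≈ 10.1371.
Hence n = 11.

11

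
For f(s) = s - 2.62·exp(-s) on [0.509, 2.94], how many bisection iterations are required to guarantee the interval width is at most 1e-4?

Initial width b − a = 2.94 − 0.509 = 2.431000.
After n steps the width is (b−a)/2^n; need (b−a)/2^n ≤ 1e-4.
So n ≥ log₂(2.431000/1e-4) = log₂(24310.0000) ≈ 14.5693.
Hence n = 15.

15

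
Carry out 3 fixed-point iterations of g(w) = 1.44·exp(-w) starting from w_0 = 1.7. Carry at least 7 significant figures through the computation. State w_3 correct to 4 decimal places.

w_1 = g(1.700000) = 0.263064
w_2 = g(0.263064) = 1.106917
w_3 = g(1.106917) = 0.476030

0.4760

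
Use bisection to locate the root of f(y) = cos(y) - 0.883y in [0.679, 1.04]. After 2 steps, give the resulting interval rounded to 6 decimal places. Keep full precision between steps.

f(0.679000) = 0.178644, f(1.040000) = -0.412100 (opposite signs)
step 1: m = 0.859500, f(m) = -0.106122 < 0 → root in [0.679000, 0.859500]
step 2: m = 0.769250, f(m) = 0.039185 > 0 → root in [0.769250, 0.859500]

[0.769250, 0.859500]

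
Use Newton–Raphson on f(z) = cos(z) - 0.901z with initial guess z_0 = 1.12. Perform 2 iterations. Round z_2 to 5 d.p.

0.78512

Newton update: z ← z − f(z)/f'(z).
f'(z) = -sin(z) - 0.901
z_0 = 1.120000: f = -0.573438, f' = -1.801100 → z_1 = 1.120000 - (-0.573438)/(-1.801100) = 0.801618
z_1 = 0.801618: f = -0.026713, f' = -1.619483 → z_2 = 0.801618 - (-0.026713)/(-1.619483) = 0.785123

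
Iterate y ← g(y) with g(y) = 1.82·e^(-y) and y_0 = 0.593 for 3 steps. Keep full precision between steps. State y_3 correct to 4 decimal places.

y_1 = g(0.593000) = 1.005854
y_2 = g(1.005854) = 0.665633
y_3 = g(0.665633) = 0.935386

0.9354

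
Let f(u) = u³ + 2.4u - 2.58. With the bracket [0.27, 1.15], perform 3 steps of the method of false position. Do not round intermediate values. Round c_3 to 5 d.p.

0.83088

f(0.270000) = -1.912317, f(1.150000) = 1.700875
step 1: c = 0.735749, f(c) = -0.415924 < 0 → new bracket [0.735749, 1.150000]
step 2: c = 0.817144, f(c) = -0.073229 < 0 → new bracket [0.817144, 1.150000]
step 3: c = 0.830883, f(c) = -0.012268 < 0 → new bracket [0.830883, 1.150000]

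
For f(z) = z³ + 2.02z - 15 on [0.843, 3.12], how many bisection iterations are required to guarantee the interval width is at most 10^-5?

18

Initial width b − a = 3.12 − 0.843 = 2.277000.
After n steps the width is (b−a)/2^n; need (b−a)/2^n ≤ 10^-5.
So n ≥ log₂(2.277000/10^-5) = log₂(227700.0000) ≈ 17.7968.
Hence n = 18.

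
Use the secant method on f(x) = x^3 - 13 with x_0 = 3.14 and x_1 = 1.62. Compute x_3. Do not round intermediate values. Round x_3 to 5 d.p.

Secant update: x_(k+1) = x_k − f(x_k)·(x_k − x_(k-1))/(f(x_k) − f(x_(k-1))).
f(x_0) = 17.959144, f(x_1) = -8.748472
x_2 = 1.620000 - (-8.748472)·(1.620000 - 3.140000)/(-8.748472 - (17.959144)) = 2.117898; f(x_2) = -3.500181
x_3 = 2.117898 - (-3.500181)·(2.117898 - 1.620000)/(-3.500181 - (-8.748472)) = 2.449956; f(x_3) = 1.705330

2.44996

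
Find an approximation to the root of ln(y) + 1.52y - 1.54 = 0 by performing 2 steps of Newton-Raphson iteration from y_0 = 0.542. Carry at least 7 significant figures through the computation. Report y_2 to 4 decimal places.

1.0069

f'(y) = 1/y + 1.52
y_0 = 0.542000: f = -1.328649, f' = 3.365018 → y_1 = 0.542000 - (-1.328649)/(3.365018) = 0.936842
y_1 = 0.936842: f = -0.181242, f' = 2.587416 → y_2 = 0.936842 - (-0.181242)/(2.587416) = 1.006889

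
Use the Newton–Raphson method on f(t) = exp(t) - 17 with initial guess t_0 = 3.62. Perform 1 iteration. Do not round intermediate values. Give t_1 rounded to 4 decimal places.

3.0753

Newton update: t ← t − f(t)/f'(t).
f'(t) = exp(t)
t_0 = 3.620000: f = 20.337568, f' = 37.337568 → t_1 = 3.620000 - (20.337568)/(37.337568) = 3.075306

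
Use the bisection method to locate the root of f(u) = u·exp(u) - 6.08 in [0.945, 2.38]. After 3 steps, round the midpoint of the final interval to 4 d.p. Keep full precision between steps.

f(0.945000) = -3.648691, f(2.380000) = 19.635669 (opposite signs)
step 1: m = 1.662500, f(m) = 2.685491 > 0 → root in [0.945000, 1.662500]
step 2: m = 1.303750, f(m) = -1.278181 < 0 → root in [1.303750, 1.662500]
step 3: m = 1.483125, f(m) = 0.455680 > 0 → root in [1.303750, 1.483125]
Midpoint of [1.303750, 1.483125] = 1.393437

1.3934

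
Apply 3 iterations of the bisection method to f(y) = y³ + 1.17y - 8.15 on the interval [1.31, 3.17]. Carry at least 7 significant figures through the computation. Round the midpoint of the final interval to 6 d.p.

f(1.310000) = -4.369209, f(3.170000) = 27.413913 (opposite signs)
step 1: m = 2.240000, f(m) = 5.710224 > 0 → root in [1.310000, 2.240000]
step 2: m = 1.775000, f(m) = -0.480891 < 0 → root in [1.775000, 2.240000]
step 3: m = 2.007500, f(m) = 2.289113 > 0 → root in [1.775000, 2.007500]
Midpoint of [1.775000, 2.007500] = 1.891250

1.891250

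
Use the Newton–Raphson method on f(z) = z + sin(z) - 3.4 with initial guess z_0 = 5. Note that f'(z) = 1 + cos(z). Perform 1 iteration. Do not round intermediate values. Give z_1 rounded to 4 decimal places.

4.5006

Newton update: z ← z − f(z)/f'(z).
z_0 = 5.000000: f = 0.641076, f' = 1.283662 → z_1 = 5.000000 - (0.641076)/(1.283662) = 4.500588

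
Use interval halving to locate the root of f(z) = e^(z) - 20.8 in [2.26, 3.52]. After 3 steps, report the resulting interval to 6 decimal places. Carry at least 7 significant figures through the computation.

f(2.260000) = -11.216911, f(3.520000) = 12.984428 (opposite signs)
step 1: m = 2.890000, f(m) = -2.806690 < 0 → root in [2.890000, 3.520000]
step 2: m = 3.205000, f(m) = 3.855500 > 0 → root in [2.890000, 3.205000]
step 3: m = 3.047500, f(m) = 0.262622 > 0 → root in [2.890000, 3.047500]

[2.890000, 3.047500]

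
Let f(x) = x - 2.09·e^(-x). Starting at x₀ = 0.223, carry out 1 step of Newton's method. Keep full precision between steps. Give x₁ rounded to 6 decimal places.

0.765332

f'(x) = 1 + 2.09·e^(-x)
x_0 = 0.223000: f = -1.449240, f' = 2.672240 → x_1 = 0.223000 - (-1.449240)/(2.672240) = 0.765332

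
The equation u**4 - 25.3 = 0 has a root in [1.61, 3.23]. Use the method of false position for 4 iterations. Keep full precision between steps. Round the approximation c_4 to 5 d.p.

2.20360

False-position update: c = (a·f(b) − b·f(a))/(f(b) − f(a)); replace the endpoint whose sign matches f(c).
f(1.610000) = -18.581018, f(3.230000) = 83.545402
step 1: c = 1.904745, f(c) = -12.137229 < 0 → new bracket [1.904745, 3.230000]
step 2: c = 2.072852, f(c) = -6.838237 < 0 → new bracket [2.072852, 3.230000]
step 3: c = 2.160399, f(c) = -3.516072 < 0 → new bracket [2.160399, 3.230000]
step 4: c = 2.203596, f(c) = -1.720847 < 0 → new bracket [2.203596, 3.230000]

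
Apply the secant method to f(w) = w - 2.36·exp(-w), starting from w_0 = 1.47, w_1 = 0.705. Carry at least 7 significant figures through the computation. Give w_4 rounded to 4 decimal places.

f(w_0) = 0.927376, f(w_1) = -0.461096
w_2 = 0.705000 - (-0.461096)·(0.705000 - 1.470000)/(-0.461096 - (0.927376)) = 0.959048; f(w_2) = 0.054560
w_3 = 0.959048 - (0.054560)·(0.959048 - 0.705000)/(0.054560 - (-0.461096)) = 0.932168; f(w_3) = 0.003038
w_4 = 0.932168 - (0.003038)·(0.932168 - 0.959048)/(0.003038 - (0.054560)) = 0.930583; f(w_4) = -0.000021

0.9306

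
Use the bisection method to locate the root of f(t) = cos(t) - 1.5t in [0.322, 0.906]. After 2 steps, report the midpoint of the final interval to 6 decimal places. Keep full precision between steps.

f(0.322000) = 0.465604, f(0.906000) = -0.742101 (opposite signs)
step 1: m = 0.614000, f(m) = -0.103650 < 0 → root in [0.322000, 0.614000]
step 2: m = 0.468000, f(m) = 0.190472 > 0 → root in [0.468000, 0.614000]
Midpoint of [0.468000, 0.614000] = 0.541000

0.541000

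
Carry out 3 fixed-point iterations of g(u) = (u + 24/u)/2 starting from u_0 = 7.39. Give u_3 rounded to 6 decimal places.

4.899007

u_1 = g(7.390000) = 5.318816
u_2 = g(5.318816) = 4.915549
u_3 = g(4.915549) = 4.899007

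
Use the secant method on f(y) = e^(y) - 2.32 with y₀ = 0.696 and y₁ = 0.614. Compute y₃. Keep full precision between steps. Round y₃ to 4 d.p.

f(y_0) = -0.314286, f(y_1) = -0.472192
y_2 = 0.614000 - (-0.472192)·(0.614000 - 0.696000)/(-0.472192 - (-0.314286)) = 0.859208; f(y_2) = 0.041289
y_3 = 0.859208 - (0.041289)·(0.859208 - 0.614000)/(0.041289 - (-0.472192)) = 0.839491; f(y_3) = -0.004813

0.8395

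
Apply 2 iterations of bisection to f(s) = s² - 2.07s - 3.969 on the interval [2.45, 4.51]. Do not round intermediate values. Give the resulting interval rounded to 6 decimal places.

[2.965000, 3.480000]

f(2.450000) = -3.038000, f(4.510000) = 7.035400 (opposite signs)
step 1: m = 3.480000, f(m) = 0.937800 > 0 → root in [2.450000, 3.480000]
step 2: m = 2.965000, f(m) = -1.315325 < 0 → root in [2.965000, 3.480000]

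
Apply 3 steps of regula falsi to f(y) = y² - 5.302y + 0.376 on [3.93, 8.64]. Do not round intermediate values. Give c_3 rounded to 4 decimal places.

5.1228

False-position update: c = (a·f(b) − b·f(a))/(f(b) − f(a)); replace the endpoint whose sign matches f(c).
f(3.930000) = -5.015960, f(8.640000) = 29.216320
step 1: c = 4.620143, f(c) = -2.774276 < 0 → new bracket [4.620143, 8.640000]
step 2: c = 4.968752, f(c) = -1.279828 < 0 → new bracket [4.968752, 8.640000]
step 3: c = 5.122822, f(c) = -0.541895 < 0 → new bracket [5.122822, 8.640000]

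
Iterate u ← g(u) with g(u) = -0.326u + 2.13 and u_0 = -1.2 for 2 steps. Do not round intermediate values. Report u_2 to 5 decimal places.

1.30809

u_1 = g(-1.200000) = 2.521200
u_2 = g(2.521200) = 1.308089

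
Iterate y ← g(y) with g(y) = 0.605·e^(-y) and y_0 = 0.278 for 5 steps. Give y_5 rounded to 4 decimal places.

0.4054

y_1 = g(0.278000) = 0.458165
y_2 = g(0.458165) = 0.382628
y_3 = g(0.382628) = 0.412650
y_4 = g(0.412650) = 0.400446
y_5 = g(0.400446) = 0.405363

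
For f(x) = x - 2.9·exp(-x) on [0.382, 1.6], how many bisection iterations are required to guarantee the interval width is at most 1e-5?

Initial width b − a = 1.6 − 0.382 = 1.218000.
After n steps the width is (b−a)/2^n; need (b−a)/2^n ≤ 1e-5.
So n ≥ log₂(1.218000/1e-5) = log₂(121800.0000) ≈ 16.8942.
Hence n = 17.

17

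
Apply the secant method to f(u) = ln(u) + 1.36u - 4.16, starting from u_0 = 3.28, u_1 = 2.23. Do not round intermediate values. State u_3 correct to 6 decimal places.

2.411624

f(u_0) = 1.488643, f(u_1) = -0.325198
u_2 = 2.230000 - (-0.325198)·(2.230000 - 3.280000)/(-0.325198 - (1.488643)) = 2.418251; f(u_2) = 0.011867
u_3 = 2.418251 - (0.011867)·(2.418251 - 2.230000)/(0.011867 - (-0.325198)) = 2.411624; f(u_3) = 0.000109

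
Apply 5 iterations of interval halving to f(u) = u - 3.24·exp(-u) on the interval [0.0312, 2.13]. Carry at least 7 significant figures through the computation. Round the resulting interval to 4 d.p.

[1.0806, 1.1462]

f(0.031200) = -3.109273, f(2.130000) = 1.744967 (opposite signs)
step 1: m = 1.080600, f(m) = -0.019030 < 0 → root in [1.080600, 2.130000]
step 2: m = 1.605300, f(m) = 0.954613 > 0 → root in [1.080600, 1.605300]
step 3: m = 1.342950, f(m) = 0.497069 > 0 → root in [1.080600, 1.342950]
step 4: m = 1.211775, f(m) = 0.247329 > 0 → root in [1.080600, 1.211775]
step 5: m = 1.146187, f(m) = 0.116366 > 0 → root in [1.080600, 1.146187]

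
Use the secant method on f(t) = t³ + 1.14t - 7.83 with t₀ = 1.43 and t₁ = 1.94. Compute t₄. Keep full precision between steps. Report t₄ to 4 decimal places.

Secant update: t_(k+1) = t_k − f(t_k)·(t_k − t_(k-1))/(f(t_k) − f(t_(k-1))).
f(t_0) = -3.275593, f(t_1) = 1.682984
t_2 = 1.940000 - (1.682984)·(1.940000 - 1.430000)/(1.682984 - (-3.275593)) = 1.766902; f(t_2) = -0.299569
t_3 = 1.766902 - (-0.299569)·(1.766902 - 1.940000)/(-0.299569 - (1.682984)) = 1.793057; f(t_3) = -0.021138
t_4 = 1.793057 - (-0.021138)·(1.793057 - 1.766902)/(-0.021138 - (-0.299569)) = 1.795043; f(t_4) = 0.000299

1.7950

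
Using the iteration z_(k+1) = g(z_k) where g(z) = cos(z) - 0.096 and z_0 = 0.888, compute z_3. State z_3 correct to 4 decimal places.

0.6259

z_1 = g(0.888000) = 0.534965
z_2 = g(0.534965) = 0.764287
z_3 = g(0.764287) = 0.625876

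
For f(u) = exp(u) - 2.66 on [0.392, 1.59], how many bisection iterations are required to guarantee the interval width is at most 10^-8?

27

Initial width b − a = 1.59 − 0.392 = 1.198000.
After n steps the width is (b−a)/2^n; need (b−a)/2^n ≤ 10^-8.
So n ≥ log₂(1.198000/10^-8) = log₂(119800000.0000) ≈ 26.8361.
Hence n = 27.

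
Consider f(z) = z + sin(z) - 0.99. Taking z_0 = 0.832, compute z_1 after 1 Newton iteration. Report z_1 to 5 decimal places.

0.48464

f'(z) = 1 + cos(z)
z_0 = 0.832000: f = 0.581280, f' = 1.673399 → z_1 = 0.832000 - (0.581280)/(1.673399) = 0.484635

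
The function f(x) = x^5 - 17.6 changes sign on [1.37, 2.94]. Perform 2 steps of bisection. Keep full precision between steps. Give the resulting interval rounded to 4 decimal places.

[1.7625, 2.1550]

f(1.370000) = -12.773828, f(2.940000) = 202.052754 (opposite signs)
step 1: m = 2.155000, f(m) = 28.876816 > 0 → root in [1.370000, 2.155000]
step 2: m = 1.762500, f(m) = -0.592298 < 0 → root in [1.762500, 2.155000]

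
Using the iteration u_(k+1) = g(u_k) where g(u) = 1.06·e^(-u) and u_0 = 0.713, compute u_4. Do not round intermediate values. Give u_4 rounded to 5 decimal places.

0.60289

u_1 = g(0.713000) = 0.519582
u_2 = g(0.519582) = 0.630455
u_3 = g(0.630455) = 0.564290
u_4 = g(0.564290) = 0.602889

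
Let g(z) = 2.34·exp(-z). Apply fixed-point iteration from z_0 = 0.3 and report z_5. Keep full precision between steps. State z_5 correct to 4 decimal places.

z_1 = g(0.300000) = 1.733515
z_2 = g(1.733515) = 0.413390
z_3 = g(0.413390) = 1.547686
z_4 = g(1.547686) = 0.497811
z_5 = g(0.497811) = 1.422392

1.4224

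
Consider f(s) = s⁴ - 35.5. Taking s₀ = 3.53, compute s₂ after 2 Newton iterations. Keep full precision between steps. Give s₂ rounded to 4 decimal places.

f'(s) = 4s³
s_0 = 3.530000: f = 119.774029, f' = 175.947908 → s_1 = 3.530000 - (119.774029)/(175.947908) = 2.849264
s_1 = 2.849264: f = 30.406906, f' = 92.524806 → s_2 = 2.849264 - (30.406906)/(92.524806) = 2.520629

2.5206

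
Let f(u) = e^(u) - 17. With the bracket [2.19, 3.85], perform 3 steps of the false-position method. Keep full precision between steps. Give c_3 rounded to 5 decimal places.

2.77843

f(2.190000) = -8.064787, f(3.850000) = 29.993063
step 1: c = 2.541768, f(c) = -4.297887 < 0 → new bracket [2.541768, 3.850000]
step 2: c = 2.705737, f(c) = -2.034662 < 0 → new bracket [2.705737, 3.850000]
step 3: c = 2.778430, f(c) = -0.906272 < 0 → new bracket [2.778430, 3.850000]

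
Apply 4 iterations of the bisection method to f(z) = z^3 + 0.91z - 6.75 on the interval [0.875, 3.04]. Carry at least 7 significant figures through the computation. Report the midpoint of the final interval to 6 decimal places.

f(0.875000) = -5.283828, f(3.040000) = 24.110864 (opposite signs)
step 1: m = 1.957500, f(m) = 2.532086 > 0 → root in [0.875000, 1.957500]
step 2: m = 1.416250, f(m) = -2.620549 < 0 → root in [1.416250, 1.957500]
step 3: m = 1.686875, f(m) = -0.414861 < 0 → root in [1.686875, 1.957500]
step 4: m = 1.822188, f(m) = 0.958522 > 0 → root in [1.686875, 1.822188]
Midpoint of [1.686875, 1.822188] = 1.754531

1.754531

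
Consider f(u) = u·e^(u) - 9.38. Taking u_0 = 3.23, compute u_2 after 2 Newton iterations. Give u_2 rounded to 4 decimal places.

2.0407

Newton update: u ← u − f(u)/f'(u).
f'(u) = (u + 1)·e^(u)
u_0 = 3.230000: f = 72.273292, f' = 106.932949 → u_1 = 3.230000 - (72.273292)/(106.932949) = 2.554125
u_1 = 2.554125: f = 23.466162, f' = 45.706206 → u_2 = 2.554125 - (23.466162)/(45.706206) = 2.040712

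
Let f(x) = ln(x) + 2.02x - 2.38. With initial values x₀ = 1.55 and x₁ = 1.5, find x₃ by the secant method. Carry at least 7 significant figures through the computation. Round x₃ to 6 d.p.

1.122176

Secant update: x_(k+1) = x_k − f(x_k)·(x_k − x_(k-1))/(f(x_k) − f(x_(k-1))).
f(x_0) = 1.189255, f(x_1) = 1.055465
x_2 = 1.500000 - (1.055465)·(1.500000 - 1.550000)/(1.055465 - (1.189255)) = 1.105551; f(x_2) = -0.046443
x_3 = 1.105551 - (-0.046443)·(1.105551 - 1.500000)/(-0.046443 - (1.055465)) = 1.122176; f(x_3) = 0.002066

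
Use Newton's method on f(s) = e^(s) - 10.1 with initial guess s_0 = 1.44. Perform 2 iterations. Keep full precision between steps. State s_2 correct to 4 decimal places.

f'(s) = e^(s)
s_0 = 1.440000: f = -5.879304, f' = 4.220696 → s_1 = 1.440000 - (-5.879304)/(4.220696) = 2.832970
s_1 = 2.832970: f = 6.895870, f' = 16.995870 → s_2 = 2.832970 - (6.895870)/(16.995870) = 2.427232

2.4272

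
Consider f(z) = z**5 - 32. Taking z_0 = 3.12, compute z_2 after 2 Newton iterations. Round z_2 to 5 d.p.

2.19902

f'(z) = 5z**4
z_0 = 3.120000: f = 263.646655, f' = 473.792717 → z_1 = 3.120000 - (263.646655)/(473.792717) = 2.563540
z_1 = 2.563540: f = 78.713496, f' = 215.938686 → z_2 = 2.563540 - (78.713496)/(215.938686) = 2.199022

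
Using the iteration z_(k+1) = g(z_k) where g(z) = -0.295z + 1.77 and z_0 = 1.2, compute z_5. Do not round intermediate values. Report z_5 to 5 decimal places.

z_1 = g(1.200000) = 1.416000
z_2 = g(1.416000) = 1.352280
z_3 = g(1.352280) = 1.371077
z_4 = g(1.371077) = 1.365532
z_5 = g(1.365532) = 1.367168

1.36717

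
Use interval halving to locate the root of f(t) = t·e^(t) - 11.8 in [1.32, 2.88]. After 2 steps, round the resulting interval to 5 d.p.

f(1.320000) = -6.858684, f(2.880000) = 39.505107 (opposite signs)
step 1: m = 2.100000, f(m) = 5.348957 > 0 → root in [1.320000, 2.100000]
step 2: m = 1.710000, f(m) = -2.345476 < 0 → root in [1.710000, 2.100000]

[1.71000, 2.10000]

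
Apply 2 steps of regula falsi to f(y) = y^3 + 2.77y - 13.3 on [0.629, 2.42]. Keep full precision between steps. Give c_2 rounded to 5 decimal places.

1.93558

False-position update: c = (a·f(b) − b·f(a))/(f(b) − f(a)); replace the endpoint whose sign matches f(c).
f(0.629000) = -11.308812, f(2.420000) = 7.575888
step 1: c = 1.701513, f(c) = -3.660682 < 0 → new bracket [1.701513, 2.420000]
step 2: c = 1.935584, f(c) = -0.686801 < 0 → new bracket [1.935584, 2.420000]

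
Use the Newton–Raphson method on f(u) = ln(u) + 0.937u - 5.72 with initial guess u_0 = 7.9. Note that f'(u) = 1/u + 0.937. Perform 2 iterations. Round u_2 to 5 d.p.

u_0 = 7.900000: f = 3.749163, f' = 1.063582 → u_1 = 7.900000 - (3.749163)/(1.063582) = 4.374967
u_1 = 4.374967: f = -0.144757, f' = 1.165573 → u_2 = 4.374967 - (-0.144757)/(1.165573) = 4.499161

4.49916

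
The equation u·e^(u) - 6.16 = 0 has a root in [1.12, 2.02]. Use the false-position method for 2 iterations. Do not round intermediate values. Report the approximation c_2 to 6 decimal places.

f(1.120000) = -2.727363, f(2.020000) = 9.067416
step 1: c = 1.328111, f(c) = -1.147829 < 0 → new bracket [1.328111, 2.020000]
step 2: c = 1.405855, f(c) = -0.425500 < 0 → new bracket [1.405855, 2.020000]

1.405855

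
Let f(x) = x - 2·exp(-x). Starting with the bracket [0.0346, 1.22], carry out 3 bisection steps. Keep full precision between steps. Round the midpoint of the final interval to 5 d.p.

f(0.034600) = -1.897383, f(1.220000) = 0.629540 (opposite signs)
step 1: m = 0.627300, f(m) = -0.440763 < 0 → root in [0.627300, 1.220000]
step 2: m = 0.923650, f(m) = 0.129516 > 0 → root in [0.627300, 0.923650]
step 3: m = 0.775475, f(m) = -0.145495 < 0 → root in [0.775475, 0.923650]
Midpoint of [0.775475, 0.923650] = 0.849562

0.84956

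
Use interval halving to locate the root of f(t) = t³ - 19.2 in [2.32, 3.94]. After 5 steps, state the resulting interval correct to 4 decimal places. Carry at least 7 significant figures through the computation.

[2.6744, 2.7250]

f(2.320000) = -6.712832, f(3.940000) = 41.962984 (opposite signs)
step 1: m = 3.130000, f(m) = 11.464297 > 0 → root in [2.320000, 3.130000]
step 2: m = 2.725000, f(m) = 1.034828 > 0 → root in [2.320000, 2.725000]
step 3: m = 2.522500, f(m) = -3.149317 < 0 → root in [2.522500, 2.725000]
step 4: m = 2.623750, f(m) = -1.137937 < 0 → root in [2.623750, 2.725000]
step 5: m = 2.674375, f(m) = -0.072117 < 0 → root in [2.674375, 2.725000]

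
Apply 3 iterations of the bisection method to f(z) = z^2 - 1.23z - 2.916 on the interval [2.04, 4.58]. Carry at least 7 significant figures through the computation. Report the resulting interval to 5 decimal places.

f(2.040000) = -1.263600, f(4.580000) = 12.427000 (opposite signs)
step 1: m = 3.310000, f(m) = 3.968800 > 0 → root in [2.040000, 3.310000]
step 2: m = 2.675000, f(m) = 0.949375 > 0 → root in [2.040000, 2.675000]
step 3: m = 2.357500, f(m) = -0.257919 < 0 → root in [2.357500, 2.675000]

[2.35750, 2.67500]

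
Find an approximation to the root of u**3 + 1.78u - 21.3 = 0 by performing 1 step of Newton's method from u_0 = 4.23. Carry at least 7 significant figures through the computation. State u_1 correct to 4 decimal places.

3.1136

f'(u) = 3u**2 + 1.78
u_0 = 4.230000: f = 61.916367, f' = 55.458700 → u_1 = 4.230000 - (61.916367)/(55.458700) = 3.113559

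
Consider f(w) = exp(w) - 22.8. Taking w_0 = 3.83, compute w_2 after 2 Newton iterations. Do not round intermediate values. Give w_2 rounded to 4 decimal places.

f'(w) = exp(w)
w_0 = 3.830000: f = 23.262538, f' = 46.062538 → w_1 = 3.830000 - (23.262538)/(46.062538) = 3.324979
w_1 = 3.324979: f = 4.998421, f' = 27.798421 → w_2 = 3.324979 - (4.998421)/(27.798421) = 3.145170

3.1452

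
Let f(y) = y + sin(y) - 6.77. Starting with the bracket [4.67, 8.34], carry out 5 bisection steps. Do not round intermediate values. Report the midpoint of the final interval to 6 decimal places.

6.562344

f(4.670000) = -3.099102, f(8.340000) = 2.454200 (opposite signs)
step 1: m = 6.505000, f(m) = -0.045000 < 0 → root in [6.505000, 8.340000]
step 2: m = 7.422500, f(m) = 1.560847 > 0 → root in [6.505000, 7.422500]
step 3: m = 6.963750, f(m) = 0.822982 > 0 → root in [6.505000, 6.963750]
step 4: m = 6.734375, f(m) = 0.400411 > 0 → root in [6.505000, 6.734375]
step 5: m = 6.619687, f(m) = 0.179875 > 0 → root in [6.505000, 6.619687]
Midpoint of [6.505000, 6.619687] = 6.562344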